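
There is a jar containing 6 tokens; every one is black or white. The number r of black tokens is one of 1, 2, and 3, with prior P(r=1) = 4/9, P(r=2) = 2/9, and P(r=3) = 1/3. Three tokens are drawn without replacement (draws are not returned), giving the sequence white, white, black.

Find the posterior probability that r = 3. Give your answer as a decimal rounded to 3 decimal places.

Compute the likelihood of the observed sequence for each case: P(data | r = 1) = (5/6)(4/5)(1/4) = 1/6; P(data | r = 2) = (4/6)(3/5)(2/4) = 1/5; P(data | r = 3) = (3/6)(2/5)(3/4) = 3/20.
Multiplying each by its prior: 4/9 · 1/6 = 2/27, 2/9 · 1/5 = 2/45, 1/3 · 3/20 = 1/20; these sum to 91/540.
By Bayes' rule, P(r = 3 | data) = (1/20) / (91/540) = 27/91.

0.297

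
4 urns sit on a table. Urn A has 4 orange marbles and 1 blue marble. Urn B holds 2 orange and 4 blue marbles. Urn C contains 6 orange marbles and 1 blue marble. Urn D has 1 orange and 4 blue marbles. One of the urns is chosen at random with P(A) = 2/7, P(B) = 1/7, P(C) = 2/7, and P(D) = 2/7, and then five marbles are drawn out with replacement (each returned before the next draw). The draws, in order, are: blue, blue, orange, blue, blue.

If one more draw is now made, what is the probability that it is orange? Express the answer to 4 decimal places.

0.2463

The likelihood of the observed sequence under each hypothesis: P(data | urn A) = (1/5)(1/5)(4/5)(1/5)(1/5) = 0.00128; P(data | urn B) = (4/6)(4/6)(2/6)(4/6)(4/6) = 0.065844; P(data | urn C) = (1/7)(1/7)(6/7)(1/7)(1/7) = 0.00035699; P(data | urn D) = (4/5)(4/5)(1/5)(4/5)(4/5) = 0.08192.
The prior-weighted likelihoods are 2/7 · 0.00128 = 0.00036571, 1/7 · 0.065844 = 0.0094062, 2/7 · 0.00035699 = 0.000102, 2/7 · 0.08192 = 0.023406; summing to 0.03328.
The posterior is then P(urn A | data) = 0.010989, P(urn B | data) = 0.28264, P(urn C | data) = 0.0030649, P(urn D | data) = 0.7033.
Averaging over the posterior, P(orange next | data) = (4/5)(0.010989) + (1/3)(0.28264) + (6/7)(0.0030649) + (1/5)(0.7033) = 0.24629.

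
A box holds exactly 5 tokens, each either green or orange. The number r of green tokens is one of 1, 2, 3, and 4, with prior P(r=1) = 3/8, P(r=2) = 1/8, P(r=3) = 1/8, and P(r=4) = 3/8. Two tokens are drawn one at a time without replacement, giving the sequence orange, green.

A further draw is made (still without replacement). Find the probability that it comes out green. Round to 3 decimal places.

Under each hypothesis, the probability of the observed sequence is: P(data | r = 1) = (4/5)(1/4) = 1/5; P(data | r = 2) = (3/5)(2/4) = 3/10; P(data | r = 3) = (2/5)(3/4) = 3/10; P(data | r = 4) = (1/5)(4/4) = 1/5.
The prior-weighted likelihoods are 3/8 · 1/5 = 3/40, 1/8 · 3/10 = 3/80, 1/8 · 3/10 = 3/80, 3/8 · 1/5 = 3/40; summing to 9/40.
Normalising, the posterior is P(r = 1 | data) = 1/3, P(r = 2 | data) = 1/6, P(r = 3 | data) = 1/6, P(r = 4 | data) = 1/3.
The predictive probability is P(green next | data) = (0)(1/3) + (1/3)(1/6) + (2/3)(1/6) + (1)(1/3) = 1/2.

0.500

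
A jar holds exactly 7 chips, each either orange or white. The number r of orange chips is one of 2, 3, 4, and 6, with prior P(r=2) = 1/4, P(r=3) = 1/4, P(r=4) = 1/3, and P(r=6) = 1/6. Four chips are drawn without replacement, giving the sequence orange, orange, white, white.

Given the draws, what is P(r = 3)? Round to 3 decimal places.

0.346

Under each hypothesis, the probability of the observed sequence is: P(data | r = 2) = (2/7)(1/6)(5/5)(4/4) = 1/21; P(data | r = 3) = (3/7)(2/6)(4/5)(3/4) = 3/35; P(data | r = 4) = (4/7)(3/6)(3/5)(2/4) = 3/35; P(data | r = 6) = (6/7)(5/6)(1/5)(0/4) = 0.
Weighting by the prior gives 1/4 · 1/21 = 1/84, 1/4 · 3/35 = 3/140, 1/3 · 3/35 = 1/35, 1/6 · 0 = 0; summing to 13/210.
Hence P(r = 3 | data) = (3/140) / (13/210) = 9/26.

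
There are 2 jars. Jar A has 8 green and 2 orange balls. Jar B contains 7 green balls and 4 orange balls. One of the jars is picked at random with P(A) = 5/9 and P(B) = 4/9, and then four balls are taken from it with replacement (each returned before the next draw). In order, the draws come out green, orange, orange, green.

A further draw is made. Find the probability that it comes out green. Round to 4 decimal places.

For each hypothesis, P(data | H) works out to: P(data | jar A) = (8/10)(2/10)(2/10)(8/10) = 0.0256; P(data | jar B) = (7/11)(4/11)(4/11)(7/11) = 0.053548.
The prior-weighted likelihoods are 5/9 · 0.0256 = 0.014222, 4/9 · 0.053548 = 0.023799; these sum to 0.038021.
The posterior is then P(jar A | data) = 0.37406, P(jar B | data) = 0.62594.
So P(green next | data) = Σ P(green next | H) P(H | data) = (4/5)(0.37406) + (7/11)(0.62594) = 0.69757.

0.6976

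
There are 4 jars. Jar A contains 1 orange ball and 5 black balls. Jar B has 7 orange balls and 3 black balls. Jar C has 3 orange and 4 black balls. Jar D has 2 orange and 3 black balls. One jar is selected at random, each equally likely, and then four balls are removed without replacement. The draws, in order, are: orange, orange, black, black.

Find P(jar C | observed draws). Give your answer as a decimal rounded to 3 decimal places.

The likelihood of the observed sequence under each hypothesis: P(data | jar A) = (1/6)(0/5) = 0; P(data | jar B) = (7/10)(6/9)(3/8)(2/7) = 1/20; P(data | jar C) = (3/7)(2/6)(4/5)(3/4) = 3/35; P(data | jar D) = (2/5)(1/4)(3/3)(2/2) = 1/10.
The prior-weighted likelihoods are 1/4 · 0 = 0, 1/4 · 1/20 = 1/80, 1/4 · 3/35 = 3/140, 1/4 · 1/10 = 1/40; with total 33/560.
So P(jar C | data) = (3/140) / (33/560) = 4/11.

0.364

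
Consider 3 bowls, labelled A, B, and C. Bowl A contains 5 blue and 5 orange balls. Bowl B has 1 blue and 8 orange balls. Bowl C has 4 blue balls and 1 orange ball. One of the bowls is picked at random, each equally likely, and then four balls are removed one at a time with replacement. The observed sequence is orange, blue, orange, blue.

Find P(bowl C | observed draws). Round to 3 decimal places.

Compute the likelihood of the observed sequence for each case: P(data | bowl A) = (5/10)(5/10)(5/10)(5/10) = 0.0625; P(data | bowl B) = (8/9)(1/9)(8/9)(1/9) = 0.0097546; P(data | bowl C) = (1/5)(4/5)(1/5)(4/5) = 0.0256.
Multiplying each by its prior: 1/3 · 0.0625 = 0.020833, 1/3 · 0.0097546 = 0.0032515, 1/3 · 0.0256 = 0.0085333; with total 0.032618.
So P(bowl C | data) = (0.0085333) / (0.032618) = 0.26161.

0.262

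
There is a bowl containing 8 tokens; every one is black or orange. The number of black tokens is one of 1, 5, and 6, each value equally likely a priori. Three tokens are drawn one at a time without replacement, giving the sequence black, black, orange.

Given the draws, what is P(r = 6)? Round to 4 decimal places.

The likelihood of the observed sequence under each hypothesis: P(data | r = 1) = (1/8)(0/7) = 0; P(data | r = 5) = (5/8)(4/7)(3/6) = 5/28; P(data | r = 6) = (6/8)(5/7)(2/6) = 5/28.
Multiplying each by its prior: 1/3 · 0 = 0, 1/3 · 5/28 = 5/84, 1/3 · 5/28 = 5/84; these sum to 5/42.
By Bayes' rule, P(r = 6 | data) = (5/84) / (5/42) = 1/2.

0.5000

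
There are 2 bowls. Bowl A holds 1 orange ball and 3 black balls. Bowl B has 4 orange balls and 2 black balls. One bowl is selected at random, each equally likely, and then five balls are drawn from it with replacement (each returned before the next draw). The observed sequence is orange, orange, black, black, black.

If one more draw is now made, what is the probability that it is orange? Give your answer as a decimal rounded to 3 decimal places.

Compute the likelihood of the observed sequence for each case: P(data | bowl A) = (1/4)(1/4)(3/4)(3/4)(3/4) = 0.026367; P(data | bowl B) = (4/6)(4/6)(2/6)(2/6)(2/6) = 0.016461.
Multiplying each by its prior: 1/2 · 0.026367 = 0.013184, 1/2 · 0.016461 = 0.0082305; these sum to 0.021414.
Dividing through by the total gives posterior P(bowl A | data) = 0.61565, P(bowl B | data) = 0.38435.
Averaging over the posterior, P(orange next | data) = (1/4)(0.61565) + (2/3)(0.38435) = 0.41015.

0.410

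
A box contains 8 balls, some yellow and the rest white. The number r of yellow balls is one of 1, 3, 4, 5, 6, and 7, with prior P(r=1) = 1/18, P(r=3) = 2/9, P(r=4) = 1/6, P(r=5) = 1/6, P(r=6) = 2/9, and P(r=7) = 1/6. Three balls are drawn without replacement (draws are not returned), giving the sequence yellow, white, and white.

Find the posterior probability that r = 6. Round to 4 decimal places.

0.0851

The likelihood of the observed sequence under each hypothesis: P(data | r = 1) = (1/8)(7/7)(6/6) = 1/8; P(data | r = 3) = (3/8)(5/7)(4/6) = 5/28; P(data | r = 4) = (4/8)(4/7)(3/6) = 1/7; P(data | r = 5) = (5/8)(3/7)(2/6) = 5/56; P(data | r = 6) = (6/8)(2/7)(1/6) = 1/28; P(data | r = 7) = (7/8)(1/7)(0/6) = 0.
Multiplying each by its prior: 1/18 · 1/8 = 1/144, 2/9 · 5/28 = 5/126, 1/6 · 1/7 = 1/42, 1/6 · 5/56 = 5/336, 2/9 · 1/28 = 1/126, 1/6 · 0 = 0; these sum to 47/504.
So P(r = 6 | data) = (1/126) / (47/504) = 4/47.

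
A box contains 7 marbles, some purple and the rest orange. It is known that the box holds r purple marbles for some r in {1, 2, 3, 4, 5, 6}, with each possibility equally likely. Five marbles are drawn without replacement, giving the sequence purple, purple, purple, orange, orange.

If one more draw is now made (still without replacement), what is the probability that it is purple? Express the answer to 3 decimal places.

0.571

For each hypothesis, P(data | H) works out to: P(data | r = 1) = (1/7)(0/6) = 0; P(data | r = 2) = (2/7)(1/6)(0/5) = 0; P(data | r = 3) = (3/7)(2/6)(1/5)(4/4)(3/3) = 1/35; P(data | r = 4) = (4/7)(3/6)(2/5)(3/4)(2/3) = 2/35; P(data | r = 5) = (5/7)(4/6)(3/5)(2/4)(1/3) = 1/21; P(data | r = 6) = (6/7)(5/6)(4/5)(1/4)(0/3) = 0.
Weighting by the prior gives 1/6 · 0 = 0, 1/6 · 0 = 0, 1/6 · 1/35 = 1/210, 1/6 · 2/35 = 1/105, 1/6 · 1/21 = 1/126, 1/6 · 0 = 0; these sum to 1/45.
The posterior is then P(r = 1 | data) = 0, P(r = 2 | data) = 0, P(r = 3 | data) = 3/14, P(r = 4 | data) = 3/7, P(r = 5 | data) = 5/14, P(r = 6 | data) = 0.
Averaging over the posterior, P(purple next | data) = (0)(3/14) + (1/2)(3/7) + (1)(5/14) = 4/7.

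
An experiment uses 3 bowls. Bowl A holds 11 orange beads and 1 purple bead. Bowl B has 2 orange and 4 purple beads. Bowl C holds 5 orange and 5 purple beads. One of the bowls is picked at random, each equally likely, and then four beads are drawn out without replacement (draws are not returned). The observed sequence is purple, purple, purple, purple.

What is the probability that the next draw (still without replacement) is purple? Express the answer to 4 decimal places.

0.0439

For each hypothesis, P(data | H) works out to: P(data | bowl A) = (1/12)(0/11) = 0; P(data | bowl B) = (4/6)(3/5)(2/4)(1/3) = 1/15; P(data | bowl C) = (5/10)(4/9)(3/8)(2/7) = 1/42.
Multiplying each by its prior: 1/3 · 0 = 0, 1/3 · 1/15 = 1/45, 1/3 · 1/42 = 1/126; summing to 19/630.
The posterior is then P(bowl A | data) = 0, P(bowl B | data) = 14/19, P(bowl C | data) = 5/19.
Averaging over the posterior, P(purple next | data) = (0)(14/19) + (1/6)(5/19) = 5/114.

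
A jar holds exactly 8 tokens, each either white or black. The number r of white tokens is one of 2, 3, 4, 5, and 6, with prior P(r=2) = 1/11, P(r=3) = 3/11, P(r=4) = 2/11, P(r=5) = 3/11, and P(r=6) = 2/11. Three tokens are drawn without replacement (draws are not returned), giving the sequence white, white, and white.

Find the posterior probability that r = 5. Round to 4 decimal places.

0.3704

Under each hypothesis, the probability of the observed sequence is: P(data | r = 2) = (2/8)(1/7)(0/6) = 0; P(data | r = 3) = (3/8)(2/7)(1/6) = 1/56; P(data | r = 4) = (4/8)(3/7)(2/6) = 1/14; P(data | r = 5) = (5/8)(4/7)(3/6) = 5/28; P(data | r = 6) = (6/8)(5/7)(4/6) = 5/14.
The prior-weighted likelihoods are 1/11 · 0 = 0, 3/11 · 1/56 = 3/616, 2/11 · 1/14 = 1/77, 3/11 · 5/28 = 15/308, 2/11 · 5/14 = 5/77; with total 81/616.
Hence P(r = 5 | data) = (15/308) / (81/616) = 10/27.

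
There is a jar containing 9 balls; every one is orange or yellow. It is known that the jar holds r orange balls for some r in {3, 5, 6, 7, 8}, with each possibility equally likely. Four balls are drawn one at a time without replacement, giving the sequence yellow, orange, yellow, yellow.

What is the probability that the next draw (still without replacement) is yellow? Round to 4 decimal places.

0.4651

Compute the likelihood of the observed sequence for each case: P(data | r = 3) = (6/9)(3/8)(5/7)(4/6) = 0.11905; P(data | r = 5) = (4/9)(5/8)(3/7)(2/6) = 0.039683; P(data | r = 6) = (3/9)(6/8)(2/7)(1/6) = 0.011905; P(data | r = 7) = (2/9)(7/8)(1/7)(0/6) = 0; P(data | r = 8) = (1/9)(8/8)(0/7) = 0.
The prior-weighted likelihoods are 1/5 · 0.11905 = 0.02381, 1/5 · 0.039683 = 0.0079365, 1/5 · 0.011905 = 0.002381, 1/5 · 0 = 0, 1/5 · 0 = 0; summing to 0.034127.
The posterior is then P(r = 3 | data) = 0.69767, P(r = 5 | data) = 0.23256, P(r = 6 | data) = 0.069767, P(r = 7 | data) = 0, P(r = 8 | data) = 0.
Averaging over the posterior, P(yellow next | data) = (3/5)(0.69767) + (1/5)(0.23256) + (0)(0.069767) = 0.46512.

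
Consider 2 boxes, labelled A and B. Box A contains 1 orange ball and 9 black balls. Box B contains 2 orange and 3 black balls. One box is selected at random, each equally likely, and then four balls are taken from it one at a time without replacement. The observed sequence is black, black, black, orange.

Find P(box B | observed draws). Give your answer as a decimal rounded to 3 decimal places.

Compute the likelihood of the observed sequence for each case: P(data | box A) = (9/10)(8/9)(7/8)(1/7) = 1/10; P(data | box B) = (3/5)(2/4)(1/3)(2/2) = 1/10.
Weighting by the prior gives 1/2 · 1/10 = 1/20, 1/2 · 1/10 = 1/20; with total 1/10.
By Bayes' rule, P(box B | data) = (1/20) / (1/10) = 1/2.

0.500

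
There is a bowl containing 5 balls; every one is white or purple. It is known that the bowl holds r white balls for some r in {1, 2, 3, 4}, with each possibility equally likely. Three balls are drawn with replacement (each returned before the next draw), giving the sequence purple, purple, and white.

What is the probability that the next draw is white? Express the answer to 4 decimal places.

For each hypothesis, P(data | H) works out to: P(data | r = 1) = (4/5)(4/5)(1/5) = 16/125; P(data | r = 2) = (3/5)(3/5)(2/5) = 18/125; P(data | r = 3) = (2/5)(2/5)(3/5) = 12/125; P(data | r = 4) = (1/5)(1/5)(4/5) = 4/125.
The prior-weighted likelihoods are 1/4 · 16/125 = 4/125, 1/4 · 18/125 = 9/250, 1/4 · 12/125 = 3/125, 1/4 · 4/125 = 1/125; with total 1/10.
The posterior is then P(r = 1 | data) = 8/25, P(r = 2 | data) = 9/25, P(r = 3 | data) = 6/25, P(r = 4 | data) = 2/25.
So P(white next | data) = Σ P(white next | H) P(H | data) = (1/5)(8/25) + (2/5)(9/25) + (3/5)(6/25) + (4/5)(2/25) = 52/125.

0.4160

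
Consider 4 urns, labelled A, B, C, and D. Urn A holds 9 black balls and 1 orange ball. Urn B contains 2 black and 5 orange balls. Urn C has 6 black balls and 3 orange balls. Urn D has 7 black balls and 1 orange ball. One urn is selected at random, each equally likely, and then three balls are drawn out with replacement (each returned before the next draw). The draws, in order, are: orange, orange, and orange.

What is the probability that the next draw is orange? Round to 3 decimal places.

Under each hypothesis, the probability of the observed sequence is: P(data | urn A) = (1/10)(1/10)(1/10) = 0.001; P(data | urn B) = (5/7)(5/7)(5/7) = 0.36443; P(data | urn C) = (3/9)(3/9)(3/9) = 0.037037; P(data | urn D) = (1/8)(1/8)(1/8) = 0.0019531.
Weighting by the prior gives 1/4 · 0.001 = 0.00025, 1/4 · 0.36443 = 0.091108, 1/4 · 0.037037 = 0.0092593, 1/4 · 0.0019531 = 0.00048828; summing to 0.10111.
Dividing through by the total gives posterior P(urn A | data) = 0.0024727, P(urn B | data) = 0.90112, P(urn C | data) = 0.09158, P(urn D | data) = 0.0048294.
Averaging over the posterior, P(orange next | data) = (1/10)(0.0024727) + (5/7)(0.90112) + (1/3)(0.09158) + (1/8)(0.0048294) = 0.67503.

0.675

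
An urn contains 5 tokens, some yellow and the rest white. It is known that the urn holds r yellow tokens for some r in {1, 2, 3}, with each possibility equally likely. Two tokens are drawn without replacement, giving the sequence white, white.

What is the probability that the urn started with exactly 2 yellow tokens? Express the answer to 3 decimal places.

0.300

For each hypothesis, P(data | H) works out to: P(data | r = 1) = (4/5)(3/4) = 3/5; P(data | r = 2) = (3/5)(2/4) = 3/10; P(data | r = 3) = (2/5)(1/4) = 1/10.
Multiplying each by its prior: 1/3 · 3/5 = 1/5, 1/3 · 3/10 = 1/10, 1/3 · 1/10 = 1/30; these sum to 1/3.
Therefore the posterior P(r = 2 | data) = (1/10) / (1/3) = 3/10.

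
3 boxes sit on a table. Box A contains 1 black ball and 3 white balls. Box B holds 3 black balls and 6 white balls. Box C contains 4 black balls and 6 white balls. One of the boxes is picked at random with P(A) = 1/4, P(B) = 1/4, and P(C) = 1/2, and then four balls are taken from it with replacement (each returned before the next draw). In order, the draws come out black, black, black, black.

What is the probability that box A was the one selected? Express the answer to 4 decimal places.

Under each hypothesis, the probability of the observed sequence is: P(data | box A) = (1/4)(1/4)(1/4)(1/4) = 0.0039062; P(data | box B) = (3/9)(3/9)(3/9)(3/9) = 0.012346; P(data | box C) = (4/10)(4/10)(4/10)(4/10) = 0.0256.
Weighting by the prior gives 1/4 · 0.0039062 = 0.00097656, 1/4 · 0.012346 = 0.0030864, 1/2 · 0.0256 = 0.0128; with total 0.016863.
Hence P(box A | data) = (0.00097656) / (0.016863) = 0.057912.

0.0579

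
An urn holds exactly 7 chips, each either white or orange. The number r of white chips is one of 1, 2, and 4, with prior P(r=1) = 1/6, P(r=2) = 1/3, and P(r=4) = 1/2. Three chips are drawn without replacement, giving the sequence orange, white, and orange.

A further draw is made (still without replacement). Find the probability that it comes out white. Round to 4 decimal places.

0.4066

Under each hypothesis, the probability of the observed sequence is: P(data | r = 1) = (6/7)(1/6)(5/5) = 1/7; P(data | r = 2) = (5/7)(2/6)(4/5) = 4/21; P(data | r = 4) = (3/7)(4/6)(2/5) = 4/35.
Multiplying each by its prior: 1/6 · 1/7 = 1/42, 1/3 · 4/21 = 4/63, 1/2 · 4/35 = 2/35; summing to 13/90.
The posterior is then P(r = 1 | data) = 15/91, P(r = 2 | data) = 40/91, P(r = 4 | data) = 36/91.
The predictive probability is P(white next | data) = (0)(15/91) + (1/4)(40/91) + (3/4)(36/91) = 37/91.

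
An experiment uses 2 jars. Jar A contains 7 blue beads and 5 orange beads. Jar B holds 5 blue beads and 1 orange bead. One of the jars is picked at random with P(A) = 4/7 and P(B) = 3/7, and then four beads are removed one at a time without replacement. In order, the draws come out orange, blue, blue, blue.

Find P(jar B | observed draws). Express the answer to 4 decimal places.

0.5858

The likelihood of the observed sequence under each hypothesis: P(data | jar A) = (5/12)(7/11)(6/10)(5/9) = 0.088384; P(data | jar B) = (1/6)(5/5)(4/4)(3/3) = 0.16667.
The prior-weighted likelihoods are 4/7 · 0.088384 = 0.050505, 3/7 · 0.16667 = 0.071429; with total 0.12193.
Hence P(jar B | data) = (0.071429) / (0.12193) = 0.5858.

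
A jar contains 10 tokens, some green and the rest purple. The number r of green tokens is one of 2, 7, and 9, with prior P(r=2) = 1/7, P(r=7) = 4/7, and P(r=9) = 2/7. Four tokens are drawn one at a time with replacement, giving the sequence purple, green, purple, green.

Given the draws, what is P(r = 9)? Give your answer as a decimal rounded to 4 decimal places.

The likelihood of the observed sequence under each hypothesis: P(data | r = 2) = (8/10)(2/10)(8/10)(2/10) = 0.0256; P(data | r = 7) = (3/10)(7/10)(3/10)(7/10) = 0.0441; P(data | r = 9) = (1/10)(9/10)(1/10)(9/10) = 0.0081.
Multiplying each by its prior: 1/7 · 0.0256 = 0.0036571, 4/7 · 0.0441 = 0.0252, 2/7 · 0.0081 = 0.0023143; with total 0.031171.
By Bayes' rule, P(r = 9 | data) = (0.0023143) / (0.031171) = 0.074244.

0.0742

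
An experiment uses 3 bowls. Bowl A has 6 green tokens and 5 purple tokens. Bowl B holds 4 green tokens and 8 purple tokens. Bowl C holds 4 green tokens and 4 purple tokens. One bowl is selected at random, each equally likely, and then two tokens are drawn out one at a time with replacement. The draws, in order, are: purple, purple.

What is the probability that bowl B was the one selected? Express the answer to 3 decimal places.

0.493

For each hypothesis, P(data | H) works out to: P(data | bowl A) = (5/11)(5/11) = 0.20661; P(data | bowl B) = (8/12)(8/12) = 0.44444; P(data | bowl C) = (4/8)(4/8) = 0.25.
Multiplying each by its prior: 1/3 · 0.20661 = 0.068871, 1/3 · 0.44444 = 0.14815, 1/3 · 0.25 = 0.083333; summing to 0.30035.
By Bayes' rule, P(bowl B | data) = (0.14815) / (0.30035) = 0.49325.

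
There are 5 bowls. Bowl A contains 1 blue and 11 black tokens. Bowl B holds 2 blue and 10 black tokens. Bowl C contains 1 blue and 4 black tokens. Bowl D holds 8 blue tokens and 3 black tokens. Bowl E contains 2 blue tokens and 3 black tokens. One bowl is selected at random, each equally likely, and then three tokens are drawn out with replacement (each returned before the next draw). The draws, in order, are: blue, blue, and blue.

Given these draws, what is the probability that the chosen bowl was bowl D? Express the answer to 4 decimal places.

0.8328

Compute the likelihood of the observed sequence for each case: P(data | bowl A) = (1/12)(1/12)(1/12) = 0.0005787; P(data | bowl B) = (2/12)(2/12)(2/12) = 0.0046296; P(data | bowl C) = (1/5)(1/5)(1/5) = 0.008; P(data | bowl D) = (8/11)(8/11)(8/11) = 0.38467; P(data | bowl E) = (2/5)(2/5)(2/5) = 0.064.
Multiplying each by its prior: 1/5 · 0.0005787 = 0.00011574, 1/5 · 0.0046296 = 0.00092593, 1/5 · 0.008 = 0.0016, 1/5 · 0.38467 = 0.076935, 1/5 · 0.064 = 0.0128; these sum to 0.092376.
By Bayes' rule, P(bowl D | data) = (0.076935) / (0.092376) = 0.83284.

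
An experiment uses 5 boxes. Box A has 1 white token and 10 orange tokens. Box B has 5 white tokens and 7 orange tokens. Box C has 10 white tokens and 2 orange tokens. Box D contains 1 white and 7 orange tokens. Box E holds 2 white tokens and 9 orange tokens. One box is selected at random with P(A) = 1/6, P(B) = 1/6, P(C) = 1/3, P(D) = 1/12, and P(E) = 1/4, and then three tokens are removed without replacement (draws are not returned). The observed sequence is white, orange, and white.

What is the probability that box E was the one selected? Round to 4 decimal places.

0.0672

Under each hypothesis, the probability of the observed sequence is: P(data | box A) = (1/11)(10/10)(0/9) = 0; P(data | box B) = (5/12)(7/11)(4/10) = 7/66; P(data | box C) = (10/12)(2/11)(9/10) = 3/22; P(data | box D) = (1/8)(7/7)(0/6) = 0; P(data | box E) = (2/11)(9/10)(1/9) = 1/55.
The prior-weighted likelihoods are 1/6 · 0 = 0, 1/6 · 7/66 = 7/396, 1/3 · 3/22 = 1/22, 1/12 · 0 = 0, 1/4 · 1/55 = 1/220; these sum to 67/990.
By Bayes' rule, P(box E | data) = (1/220) / (67/990) = 9/134.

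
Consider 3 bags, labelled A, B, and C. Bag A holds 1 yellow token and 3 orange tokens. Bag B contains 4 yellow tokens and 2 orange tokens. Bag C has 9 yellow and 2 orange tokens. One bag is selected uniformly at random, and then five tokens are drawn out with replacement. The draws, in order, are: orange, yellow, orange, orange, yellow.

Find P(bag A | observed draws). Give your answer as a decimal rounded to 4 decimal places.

The likelihood of the observed sequence under each hypothesis: P(data | bag A) = (3/4)(1/4)(3/4)(3/4)(1/4) = 0.026367; P(data | bag B) = (2/6)(4/6)(2/6)(2/6)(4/6) = 0.016461; P(data | bag C) = (2/11)(9/11)(2/11)(2/11)(9/11) = 0.0040236.
The prior-weighted likelihoods are 1/3 · 0.026367 = 0.0087891, 1/3 · 0.016461 = 0.005487, 1/3 · 0.0040236 = 0.0013412; these sum to 0.015617.
Hence P(bag A | data) = (0.0087891) / (0.015617) = 0.56278.

0.5628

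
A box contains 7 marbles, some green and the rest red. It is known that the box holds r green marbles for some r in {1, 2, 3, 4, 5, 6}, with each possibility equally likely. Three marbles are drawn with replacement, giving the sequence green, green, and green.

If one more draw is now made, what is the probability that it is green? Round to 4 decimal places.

0.7370

The likelihood of the observed sequence under each hypothesis: P(data | r = 1) = (1/7)(1/7)(1/7) = 0.0029155; P(data | r = 2) = (2/7)(2/7)(2/7) = 0.023324; P(data | r = 3) = (3/7)(3/7)(3/7) = 0.078717; P(data | r = 4) = (4/7)(4/7)(4/7) = 0.18659; P(data | r = 5) = (5/7)(5/7)(5/7) = 0.36443; P(data | r = 6) = (6/7)(6/7)(6/7) = 0.62974.
The prior-weighted likelihoods are 1/6 · 0.0029155 = 0.00048591, 1/6 · 0.023324 = 0.0038873, 1/6 · 0.078717 = 0.01312, 1/6 · 0.18659 = 0.031098, 1/6 · 0.36443 = 0.060739, 1/6 · 0.62974 = 0.10496; with total 0.21429.
Dividing through by the total gives posterior P(r = 1 | data) = 0.0022676, P(r = 2 | data) = 0.018141, P(r = 3 | data) = 0.061224, P(r = 4 | data) = 0.14512, P(r = 5 | data) = 0.28345, P(r = 6 | data) = 0.4898.
Averaging over the posterior, P(green next | data) = (1/7)(0.0022676) + (2/7)(0.018141) + (3/7)(0.061224) + (4/7)(0.14512) + (5/7)(0.28345) + (6/7)(0.4898) = 0.73696.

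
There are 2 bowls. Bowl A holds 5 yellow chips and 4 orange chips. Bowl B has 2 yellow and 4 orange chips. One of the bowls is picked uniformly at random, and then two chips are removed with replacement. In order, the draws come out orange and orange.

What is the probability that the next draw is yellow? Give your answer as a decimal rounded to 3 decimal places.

0.402

Compute the likelihood of the observed sequence for each case: P(data | bowl A) = (4/9)(4/9) = 16/81; P(data | bowl B) = (4/6)(4/6) = 4/9.
Weighting by the prior gives 1/2 · 16/81 = 8/81, 1/2 · 4/9 = 2/9; these sum to 26/81.
The posterior is then P(bowl A | data) = 4/13, P(bowl B | data) = 9/13.
The predictive probability is P(yellow next | data) = (5/9)(4/13) + (1/3)(9/13) = 47/117.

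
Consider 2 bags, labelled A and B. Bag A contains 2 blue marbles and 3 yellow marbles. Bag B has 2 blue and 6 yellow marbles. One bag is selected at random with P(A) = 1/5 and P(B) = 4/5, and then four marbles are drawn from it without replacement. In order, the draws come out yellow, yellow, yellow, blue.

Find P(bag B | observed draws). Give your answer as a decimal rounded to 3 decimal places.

For each hypothesis, P(data | H) works out to: P(data | bag A) = (3/5)(2/4)(1/3)(2/2) = 1/10; P(data | bag B) = (6/8)(5/7)(4/6)(2/5) = 1/7.
Weighting by the prior gives 1/5 · 1/10 = 1/50, 4/5 · 1/7 = 4/35; with total 47/350.
So P(bag B | data) = (4/35) / (47/350) = 40/47.

0.851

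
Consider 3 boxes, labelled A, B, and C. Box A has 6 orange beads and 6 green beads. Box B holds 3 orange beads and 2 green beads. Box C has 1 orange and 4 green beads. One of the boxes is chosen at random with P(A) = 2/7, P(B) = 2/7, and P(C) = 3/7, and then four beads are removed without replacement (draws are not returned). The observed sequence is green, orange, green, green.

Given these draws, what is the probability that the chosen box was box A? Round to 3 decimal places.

0.168

For each hypothesis, P(data | H) works out to: P(data | box A) = (6/12)(6/11)(5/10)(4/9) = 2/33; P(data | box B) = (2/5)(3/4)(1/3)(0/2) = 0; P(data | box C) = (4/5)(1/4)(3/3)(2/2) = 1/5.
Multiplying each by its prior: 2/7 · 2/33 = 4/231, 2/7 · 0 = 0, 3/7 · 1/5 = 3/35; summing to 17/165.
By Bayes' rule, P(box A | data) = (4/231) / (17/165) = 20/119.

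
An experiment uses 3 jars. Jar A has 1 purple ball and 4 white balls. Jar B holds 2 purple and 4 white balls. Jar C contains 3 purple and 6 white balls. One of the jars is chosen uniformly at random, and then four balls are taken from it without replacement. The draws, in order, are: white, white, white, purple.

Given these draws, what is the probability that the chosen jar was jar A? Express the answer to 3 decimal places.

0.442

Compute the likelihood of the observed sequence for each case: P(data | jar A) = (4/5)(3/4)(2/3)(1/2) = 1/5; P(data | jar B) = (4/6)(3/5)(2/4)(2/3) = 2/15; P(data | jar C) = (6/9)(5/8)(4/7)(3/6) = 5/42.
Weighting by the prior gives 1/3 · 1/5 = 1/15, 1/3 · 2/15 = 2/45, 1/3 · 5/42 = 5/126; summing to 19/126.
So P(jar A | data) = (1/15) / (19/126) = 42/95.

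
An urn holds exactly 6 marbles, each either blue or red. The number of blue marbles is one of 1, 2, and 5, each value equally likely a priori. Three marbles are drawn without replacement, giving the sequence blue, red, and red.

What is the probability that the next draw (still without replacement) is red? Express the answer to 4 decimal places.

0.8182

Compute the likelihood of the observed sequence for each case: P(data | r = 1) = (1/6)(5/5)(4/4) = 1/6; P(data | r = 2) = (2/6)(4/5)(3/4) = 1/5; P(data | r = 5) = (5/6)(1/5)(0/4) = 0.
The prior-weighted likelihoods are 1/3 · 1/6 = 1/18, 1/3 · 1/5 = 1/15, 1/3 · 0 = 0; these sum to 11/90.
Normalising, the posterior is P(r = 1 | data) = 5/11, P(r = 2 | data) = 6/11, P(r = 5 | data) = 0.
The predictive probability is P(red next | data) = (1)(5/11) + (2/3)(6/11) = 9/11.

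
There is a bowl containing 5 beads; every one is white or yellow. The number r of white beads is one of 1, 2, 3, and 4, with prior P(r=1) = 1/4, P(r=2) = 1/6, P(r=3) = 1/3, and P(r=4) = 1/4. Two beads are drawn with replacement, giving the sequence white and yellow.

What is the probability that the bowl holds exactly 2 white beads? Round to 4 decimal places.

Under each hypothesis, the probability of the observed sequence is: P(data | r = 1) = (1/5)(4/5) = 4/25; P(data | r = 2) = (2/5)(3/5) = 6/25; P(data | r = 3) = (3/5)(2/5) = 6/25; P(data | r = 4) = (4/5)(1/5) = 4/25.
Multiplying each by its prior: 1/4 · 4/25 = 1/25, 1/6 · 6/25 = 1/25, 1/3 · 6/25 = 2/25, 1/4 · 4/25 = 1/25; summing to 1/5.
By Bayes' rule, P(r = 2 | data) = (1/25) / (1/5) = 1/5.

0.2000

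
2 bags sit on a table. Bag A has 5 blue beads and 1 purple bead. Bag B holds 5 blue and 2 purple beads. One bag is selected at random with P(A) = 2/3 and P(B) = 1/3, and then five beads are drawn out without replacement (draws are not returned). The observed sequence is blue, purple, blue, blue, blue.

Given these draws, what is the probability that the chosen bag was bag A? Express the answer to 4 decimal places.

Compute the likelihood of the observed sequence for each case: P(data | bag A) = (5/6)(1/5)(4/4)(3/3)(2/2) = 1/6; P(data | bag B) = (5/7)(2/6)(4/5)(3/4)(2/3) = 2/21.
The prior-weighted likelihoods are 2/3 · 1/6 = 1/9, 1/3 · 2/21 = 2/63; with total 1/7.
Hence P(bag A | data) = (1/9) / (1/7) = 7/9.

0.7778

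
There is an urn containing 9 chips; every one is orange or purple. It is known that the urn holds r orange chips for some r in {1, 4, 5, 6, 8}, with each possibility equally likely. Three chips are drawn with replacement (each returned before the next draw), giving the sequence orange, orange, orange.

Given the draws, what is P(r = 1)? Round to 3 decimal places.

For each hypothesis, P(data | H) works out to: P(data | r = 1) = (1/9)(1/9)(1/9) = 0.0013717; P(data | r = 4) = (4/9)(4/9)(4/9) = 0.087791; P(data | r = 5) = (5/9)(5/9)(5/9) = 0.17147; P(data | r = 6) = (6/9)(6/9)(6/9) = 0.2963; P(data | r = 8) = (8/9)(8/9)(8/9) = 0.70233.
Multiplying each by its prior: 1/5 · 0.0013717 = 0.00027435, 1/5 · 0.087791 = 0.017558, 1/5 · 0.17147 = 0.034294, 1/5 · 0.2963 = 0.059259, 1/5 · 0.70233 = 0.14047; these sum to 0.25185.
Hence P(r = 1 | data) = (0.00027435) / (0.25185) = 0.0010893.

0.001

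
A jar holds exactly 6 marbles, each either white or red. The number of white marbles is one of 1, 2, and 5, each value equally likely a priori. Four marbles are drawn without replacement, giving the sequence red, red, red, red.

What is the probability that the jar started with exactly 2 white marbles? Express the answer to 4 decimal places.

For each hypothesis, P(data | H) works out to: P(data | r = 1) = (5/6)(4/5)(3/4)(2/3) = 1/3; P(data | r = 2) = (4/6)(3/5)(2/4)(1/3) = 1/15; P(data | r = 5) = (1/6)(0/5) = 0.
Multiplying each by its prior: 1/3 · 1/3 = 1/9, 1/3 · 1/15 = 1/45, 1/3 · 0 = 0; with total 2/15.
Therefore the posterior P(r = 2 | data) = (1/45) / (2/15) = 1/6.

0.1667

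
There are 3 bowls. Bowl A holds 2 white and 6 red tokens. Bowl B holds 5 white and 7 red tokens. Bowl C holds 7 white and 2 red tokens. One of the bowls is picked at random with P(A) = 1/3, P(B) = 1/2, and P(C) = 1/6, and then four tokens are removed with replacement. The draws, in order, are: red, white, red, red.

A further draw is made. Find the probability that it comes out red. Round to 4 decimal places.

The likelihood of the observed sequence under each hypothesis: P(data | bowl A) = (6/8)(2/8)(6/8)(6/8) = 0.10547; P(data | bowl B) = (7/12)(5/12)(7/12)(7/12) = 0.082706; P(data | bowl C) = (2/9)(7/9)(2/9)(2/9) = 0.0085353.
Weighting by the prior gives 1/3 · 0.10547 = 0.035156, 1/2 · 0.082706 = 0.041353, 1/6 · 0.0085353 = 0.0014225; these sum to 0.077932.
Normalising, the posterior is P(bowl A | data) = 0.45111, P(bowl B | data) = 0.53063, P(bowl C | data) = 0.018254.
So P(red next | data) = Σ P(red next | H) P(H | data) = (3/4)(0.45111) + (7/12)(0.53063) + (2/9)(0.018254) = 0.65193.

0.6519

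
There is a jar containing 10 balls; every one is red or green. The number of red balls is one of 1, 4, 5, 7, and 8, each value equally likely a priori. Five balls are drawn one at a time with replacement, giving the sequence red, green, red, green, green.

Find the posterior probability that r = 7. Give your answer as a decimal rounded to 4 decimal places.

0.1447

The likelihood of the observed sequence under each hypothesis: P(data | r = 1) = (1/10)(9/10)(1/10)(9/10)(9/10) = 0.00729; P(data | r = 4) = (4/10)(6/10)(4/10)(6/10)(6/10) = 0.03456; P(data | r = 5) = (5/10)(5/10)(5/10)(5/10)(5/10) = 0.03125; P(data | r = 7) = (7/10)(3/10)(7/10)(3/10)(3/10) = 0.01323; P(data | r = 8) = (8/10)(2/10)(8/10)(2/10)(2/10) = 0.00512.
The prior-weighted likelihoods are 1/5 · 0.00729 = 0.001458, 1/5 · 0.03456 = 0.006912, 1/5 · 0.03125 = 0.00625, 1/5 · 0.01323 = 0.002646, 1/5 · 0.00512 = 0.001024; summing to 0.01829.
By Bayes' rule, P(r = 7 | data) = (0.002646) / (0.01829) = 0.14467.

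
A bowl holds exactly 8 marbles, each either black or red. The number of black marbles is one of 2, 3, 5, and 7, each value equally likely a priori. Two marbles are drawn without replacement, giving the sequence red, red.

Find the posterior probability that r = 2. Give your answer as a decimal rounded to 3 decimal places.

0.536

Compute the likelihood of the observed sequence for each case: P(data | r = 2) = (6/8)(5/7) = 15/28; P(data | r = 3) = (5/8)(4/7) = 5/14; P(data | r = 5) = (3/8)(2/7) = 3/28; P(data | r = 7) = (1/8)(0/7) = 0.
Weighting by the prior gives 1/4 · 15/28 = 15/112, 1/4 · 5/14 = 5/56, 1/4 · 3/28 = 3/112, 1/4 · 0 = 0; with total 1/4.
Therefore the posterior P(r = 2 | data) = (15/112) / (1/4) = 15/28.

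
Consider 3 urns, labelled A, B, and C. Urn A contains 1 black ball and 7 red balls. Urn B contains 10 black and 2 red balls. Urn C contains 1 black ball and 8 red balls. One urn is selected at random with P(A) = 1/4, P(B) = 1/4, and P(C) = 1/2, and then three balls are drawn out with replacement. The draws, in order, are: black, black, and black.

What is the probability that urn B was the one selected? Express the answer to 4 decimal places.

0.9919

Under each hypothesis, the probability of the observed sequence is: P(data | urn A) = (1/8)(1/8)(1/8) = 0.0019531; P(data | urn B) = (10/12)(10/12)(10/12) = 0.5787; P(data | urn C) = (1/9)(1/9)(1/9) = 0.0013717.
Weighting by the prior gives 1/4 · 0.0019531 = 0.00048828, 1/4 · 0.5787 = 0.14468, 1/2 · 0.0013717 = 0.00068587; with total 0.14585.
By Bayes' rule, P(urn B | data) = (0.14468) / (0.14585) = 0.99195.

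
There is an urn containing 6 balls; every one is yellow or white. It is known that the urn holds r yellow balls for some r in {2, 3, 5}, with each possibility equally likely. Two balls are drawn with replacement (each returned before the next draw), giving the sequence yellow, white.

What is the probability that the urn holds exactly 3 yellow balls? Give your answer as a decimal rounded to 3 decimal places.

The likelihood of the observed sequence under each hypothesis: P(data | r = 2) = (2/6)(4/6) = 2/9; P(data | r = 3) = (3/6)(3/6) = 1/4; P(data | r = 5) = (5/6)(1/6) = 5/36.
Weighting by the prior gives 1/3 · 2/9 = 2/27, 1/3 · 1/4 = 1/12, 1/3 · 5/36 = 5/108; with total 11/54.
Therefore the posterior P(r = 3 | data) = (1/12) / (11/54) = 9/22.

0.409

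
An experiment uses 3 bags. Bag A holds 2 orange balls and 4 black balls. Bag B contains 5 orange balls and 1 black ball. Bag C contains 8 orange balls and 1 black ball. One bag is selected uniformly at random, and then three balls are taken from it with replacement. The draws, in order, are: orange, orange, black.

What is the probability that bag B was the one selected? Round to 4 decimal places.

Compute the likelihood of the observed sequence for each case: P(data | bag A) = (2/6)(2/6)(4/6) = 0.074074; P(data | bag B) = (5/6)(5/6)(1/6) = 0.11574; P(data | bag C) = (8/9)(8/9)(1/9) = 0.087791.
The prior-weighted likelihoods are 1/3 · 0.074074 = 0.024691, 1/3 · 0.11574 = 0.03858, 1/3 · 0.087791 = 0.029264; these sum to 0.092535.
Hence P(bag B | data) = (0.03858) / (0.092535) = 0.41692.

0.4169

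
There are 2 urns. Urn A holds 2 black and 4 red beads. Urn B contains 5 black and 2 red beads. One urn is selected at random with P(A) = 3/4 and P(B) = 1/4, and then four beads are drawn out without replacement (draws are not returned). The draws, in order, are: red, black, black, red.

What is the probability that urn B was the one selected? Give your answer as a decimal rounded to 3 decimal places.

0.192

For each hypothesis, P(data | H) works out to: P(data | urn A) = (4/6)(2/5)(1/4)(3/3) = 1/15; P(data | urn B) = (2/7)(5/6)(4/5)(1/4) = 1/21.
Multiplying each by its prior: 3/4 · 1/15 = 1/20, 1/4 · 1/21 = 1/84; with total 13/210.
Therefore the posterior P(urn B | data) = (1/84) / (13/210) = 5/26.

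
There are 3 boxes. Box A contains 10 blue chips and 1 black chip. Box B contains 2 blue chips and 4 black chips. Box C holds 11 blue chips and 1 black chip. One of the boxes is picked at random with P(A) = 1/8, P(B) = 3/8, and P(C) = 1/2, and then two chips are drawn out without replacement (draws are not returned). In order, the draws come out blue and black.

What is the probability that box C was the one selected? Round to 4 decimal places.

0.2723

For each hypothesis, P(data | H) works out to: P(data | box A) = (10/11)(1/10) = 1/11; P(data | box B) = (2/6)(4/5) = 4/15; P(data | box C) = (11/12)(1/11) = 1/12.
The prior-weighted likelihoods are 1/8 · 1/11 = 1/88, 3/8 · 4/15 = 1/10, 1/2 · 1/12 = 1/24; with total 101/660.
By Bayes' rule, P(box C | data) = (1/24) / (101/660) = 55/202.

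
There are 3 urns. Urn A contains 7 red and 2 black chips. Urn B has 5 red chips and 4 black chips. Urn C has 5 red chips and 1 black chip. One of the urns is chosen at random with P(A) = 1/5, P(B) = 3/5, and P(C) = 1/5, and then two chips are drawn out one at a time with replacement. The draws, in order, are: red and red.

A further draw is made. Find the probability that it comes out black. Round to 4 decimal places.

For each hypothesis, P(data | H) works out to: P(data | urn A) = (7/9)(7/9) = 0.60494; P(data | urn B) = (5/9)(5/9) = 0.30864; P(data | urn C) = (5/6)(5/6) = 0.69444.
Weighting by the prior gives 1/5 · 0.60494 = 0.12099, 3/5 · 0.30864 = 0.18519, 1/5 · 0.69444 = 0.13889; these sum to 0.44506.
Dividing through by the total gives posterior P(urn A | data) = 0.27184, P(urn B | data) = 0.41609, P(urn C | data) = 0.31207.
The predictive probability is P(black next | data) = (2/9)(0.27184) + (4/9)(0.41609) + (1/6)(0.31207) = 0.29735.

0.2973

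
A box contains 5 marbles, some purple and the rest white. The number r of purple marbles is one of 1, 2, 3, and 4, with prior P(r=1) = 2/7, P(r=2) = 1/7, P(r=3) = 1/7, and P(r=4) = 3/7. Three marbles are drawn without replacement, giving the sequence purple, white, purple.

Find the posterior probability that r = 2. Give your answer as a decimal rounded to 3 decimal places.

The likelihood of the observed sequence under each hypothesis: P(data | r = 1) = (1/5)(4/4)(0/3) = 0; P(data | r = 2) = (2/5)(3/4)(1/3) = 1/10; P(data | r = 3) = (3/5)(2/4)(2/3) = 1/5; P(data | r = 4) = (4/5)(1/4)(3/3) = 1/5.
Multiplying each by its prior: 2/7 · 0 = 0, 1/7 · 1/10 = 1/70, 1/7 · 1/5 = 1/35, 3/7 · 1/5 = 3/35; these sum to 9/70.
By Bayes' rule, P(r = 2 | data) = (1/70) / (9/70) = 1/9.

0.111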